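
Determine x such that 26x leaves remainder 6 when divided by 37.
x ≡ 23 (mod 37)

gcd(26, 37) = 1, which divides 6, so solutions exist.
Find 26^(-1) mod 37 by the extended Euclidean algorithm:
37 = 1 × 26 + 11  ⟹  11 = (1)·37 + (-1)·26
26 = 2 × 11 + 4  ⟹  4 = (-2)·37 + (3)·26
11 = 2 × 4 + 3  ⟹  3 = (5)·37 + (-7)·26
4 = 1 × 3 + 1  ⟹  1 = (-7)·37 + (10)·26
So (10)·26 ≡ 1 (mod 37), i.e. 26^(-1) ≡ 10 (mod 37).
x ≡ 10 × 6 = 60 ≡ 23 (mod 37).
Check: 26 × 23 = 598 ≡ 6 (mod 37).
Unique solution: x ≡ 23 (mod 37)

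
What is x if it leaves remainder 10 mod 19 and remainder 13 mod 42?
181

Using Chinese Remainder Theorem:
M = 19 × 42 = 798
M1 = 42, M2 = 19
y1 = 42^(-1) mod 19 = 5
y2 = 19^(-1) mod 42 = 31
x = (10×42×5 + 13×19×31) mod 798 = 181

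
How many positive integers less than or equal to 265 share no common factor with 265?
208

265 = 5 × 53
φ(n) = n × ∏(1 - 1/p) for each prime p dividing n
φ(265) = 265 × (1 - 1/5) × (1 - 1/53) = 208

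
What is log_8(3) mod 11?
6

Baby-step giant-step with step n = ⌈√11⌉ = 4.
Baby steps 8^j mod 11 (j:value) for j=0..3: 0:1, 1:8, 2:9, 3:6.
Giant-step multiplier: 8^(-4) ≡ 8^(10-4) = 8^6 ≡ 3 (mod 11).
Giant steps γ_i = 3·3^i mod 11: γ_0=3, γ_1=9 (in table at j=2).
x = i·n + j = 1·4 + 2 = 6.
Check: 8^6 ≡ 3 (mod 11).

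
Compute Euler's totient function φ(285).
144

285 = 3 × 5 × 19
φ(n) = n × ∏(1 - 1/p) for each prime p dividing n
φ(285) = 285 × (1 - 1/3) × (1 - 1/5) × (1 - 1/19) = 144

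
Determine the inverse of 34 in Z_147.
13

gcd(34, 147) = 1, so the inverse exists.
Extended Euclidean algorithm on (147, 34):
147 = 4 × 34 + 11  ⟹  11 = (1)·147 + (-4)·34
34 = 3 × 11 + 1  ⟹  1 = (-3)·147 + (13)·34
So (13)·34 ≡ 1 (mod 147), i.e. 34^(-1) ≡ 13 (mod 147).
Check: 34 × 13 = 442 ≡ 1 (mod 147)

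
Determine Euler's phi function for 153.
96

153 = 3^2 × 17
φ(n) = n × ∏(1 - 1/p) for each prime p dividing n
φ(153) = 153 × (1 - 1/3) × (1 - 1/17) = 96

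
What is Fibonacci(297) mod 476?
34

Matrix identity: Q^n = [[F_(n+1), F_n], [F_n, F_(n-1)]] with Q = [[1,1],[1,0]].
n = 297 = 100101001₂. Square-and-multiply, entries mod 476:
Q^1 = [[1,1],[1,0]]
Q^2 = (Q^1)² = [[2,1],[1,1]]
Q^4 = (Q^2)² = [[5,3],[3,2]]
Q^9 = (Q^4)²·Q = [[55,34],[34,21]]
Q^18 = (Q^9)² = [[373,204],[204,169]]
Q^37 = (Q^18)²·Q = [[1,341],[341,136]]
Q^74 = (Q^37)² = [[138,69],[69,69]]
Q^148 = (Q^74)² = [[5,3],[3,2]]
Q^297 = (Q^148)²·Q = [[55,34],[34,21]]
F_297 mod 476 = Q^297[0][1] = 34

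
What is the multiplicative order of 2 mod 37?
36

37 is prime, so ord(2) divides φ(37) = 36.
Divisors of 36: 1, 2, 3, 4, 6, 9, 12, 18, 36.
Repeated squaring: 2^1 ≡ 2, 2^2 ≡ 4, 2^4 ≡ 16, 2^8 ≡ 34, 2^16 ≡ 9, 2^32 ≡ 7 (mod 37).
Test 2^d mod 37 for each divisor d in increasing order:
2^1 ≡ 2
2^2 ≡ 4
2^3 = 2^2·2^1 ≡ 8
2^4 ≡ 16
2^6 = 2^4·2^2 ≡ 27
2^9 = 2^8·2^1 ≡ 31
2^12 = 2^8·2^4 ≡ 26
2^18 = 2^16·2^2 ≡ 36
2^36 = 2^32·2^4 ≡ 1  ← first divisor giving 1
The order is 36.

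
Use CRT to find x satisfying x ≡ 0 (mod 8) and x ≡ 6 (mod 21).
48

Using Chinese Remainder Theorem:
M = 8 × 21 = 168
M1 = 21, M2 = 8
y1 = 21^(-1) mod 8 = 5
y2 = 8^(-1) mod 21 = 8
x = (0×21×5 + 6×8×8) mod 168 = 48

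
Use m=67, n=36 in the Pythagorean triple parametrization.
(3193, 4824, 5785)

Euclid's formula: a = m² - n², b = 2mn, c = m² + n²
m = 67, n = 36
a = 67² - 36² = 4489 - 1296 = 3193
b = 2 × 67 × 36 = 4824
c = 67² + 36² = 4489 + 1296 = 5785
Verification: 3193² + 4824² = 10195249 + 23270976 = 33466225 = 5785² ✓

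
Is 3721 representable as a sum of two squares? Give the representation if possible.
0² + 61² (a=0, b=61)

Factorization: 3721 = 61^2
By Fermat: n is sum of two squares iff every prime p ≡ 3 (mod 4) appears to even power.
All primes ≡ 3 (mod 4) appear to even power.
Search a = 0, 1, 2, … for 3721 - a² a perfect square: first hit at a = 0: 3721 - 0 = 3721 = 61².
3721 = 0² + 61² = 0 + 3721 ✓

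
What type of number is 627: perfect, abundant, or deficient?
deficient

Proper divisors of 627: sum = 1 + 3 + 11 + 19 + 33 + 57 + 209 = 333
Since 333 < 627, 627 is deficient.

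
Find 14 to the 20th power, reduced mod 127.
44

Repeated squaring. Binary of 20 = 10100.
14^1 ≡ 14 (mod 127); 14^2 ≡ 69 (mod 127); 14^4 ≡ 62 (mod 127); 14^8 ≡ 34 (mod 127); 14^16 ≡ 13 (mod 127)
14^20 = 14^4 × 14^16 ≡ 44 (mod 127)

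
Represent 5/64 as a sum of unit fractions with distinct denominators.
1/13 + 1/832

Greedy algorithm:
5/64: ceiling(64/5) = 13, use 1/13
1/832: ceiling(832/1) = 832, use 1/832
Result: 5/64 = 1/13 + 1/832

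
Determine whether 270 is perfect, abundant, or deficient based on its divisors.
abundant

Proper divisors of 270: sum = 1 + 2 + 3 + 5 + 6 + 9 + 10 + 15 + 18 + 27 + 30 + 45 + 54 + 90 + 135 = 450
Since 450 > 270, 270 is abundant.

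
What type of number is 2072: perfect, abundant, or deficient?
abundant

Proper divisors of 2072: sum = 1 + 2 + 4 + 7 + 8 + 14 + 28 + 37 + 56 + 74 + 148 + 259 + 296 + 518 + 1036 = 2488
Since 2488 > 2072, 2072 is abundant.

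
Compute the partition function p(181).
749474411781

p(n) counts ways to write n as a sum of positive integers (order ignored).
Euler's pentagonal recurrence: p(k) = p(k-1) + p(k-2) - p(k-5) - p(k-7) + p(k-12) + p(k-15) - ... (offsets j(3j∓1)/2, signs ++--, p(0)=1, p(<0)=0).
DP table for k = 0..180: p(0)=1, p(1)=1, p(2)=2, p(3)=3, p(4)=5, p(5)=7, p(6)=11, p(7)=15, p(8)=22, p(9)=30, p(10)=42, p(11)=56, p(12)=77, p(13)=101, p(14)=135, p(15)=176, p(16)=231, p(17)=297, p(18)=385, p(19)=490, p(20)=627, p(21)=792, p(22)=1002, p(23)=1255, p(24)=1575, p(25)=1958, p(26)=2436, p(27)=3010, p(28)=3718, p(29)=4565, p(30)=5604, p(31)=6842, p(32)=8349, p(33)=10143, p(34)=12310, p(35)=14883, p(36)=17977, p(37)=21637, p(38)=26015, p(39)=31185, p(40)=37338, p(41)=44583, p(42)=53174, p(43)=63261, p(44)=75175, p(45)=89134, p(46)=105558, p(47)=124754, p(48)=147273, p(49)=173525, p(50)=204226, p(51)=239943, p(52)=281589, p(53)=329931, p(54)=386155, p(55)=451276, p(56)=526823, p(57)=614154, p(58)=715220, p(59)=831820, p(60)=966467, p(61)=1121505, p(62)=1300156, p(63)=1505499, p(64)=1741630, p(65)=2012558, p(66)=2323520, p(67)=2679689, p(68)=3087735, p(69)=3554345, p(70)=4087968, p(71)=4697205, p(72)=5392783, p(73)=6185689, p(74)=7089500, p(75)=8118264, p(76)=9289091, p(77)=10619863, p(78)=12132164, p(79)=13848650, p(80)=15796476, p(81)=18004327, p(82)=20506255, p(83)=23338469, p(84)=26543660, p(85)=30167357, p(86)=34262962, p(87)=38887673, p(88)=44108109, p(89)=49995925, p(90)=56634173, p(91)=64112359, p(92)=72533807, p(93)=82010177, p(94)=92669720, p(95)=104651419, p(96)=118114304, p(97)=133230930, p(98)=150198136, p(99)=169229875, p(100)=190569292, p(101)=214481126, p(102)=241265379, p(103)=271248950, p(104)=304801365, p(105)=342325709, p(106)=384276336, p(107)=431149389, p(108)=483502844, p(109)=541946240, p(110)=607163746, p(111)=679903203, p(112)=761002156, p(113)=851376628, p(114)=952050665, p(115)=1064144451, p(116)=1188908248, p(117)=1327710076, p(118)=1482074143, p(119)=1653668665, p(120)=1844349560, p(121)=2056148051, p(122)=2291320912, p(123)=2552338241, p(124)=2841940500, p(125)=3163127352, p(126)=3519222692, p(127)=3913864295, p(128)=4351078600, p(129)=4835271870, p(130)=5371315400, p(131)=5964539504, p(132)=6620830889, p(133)=7346629512, p(134)=8149040695, p(135)=9035836076, p(136)=10015581680, p(137)=11097645016, p(138)=12292341831, p(139)=13610949895, p(140)=15065878135, p(141)=16670689208, p(142)=18440293320, p(143)=20390982757, p(144)=22540654445, p(145)=24908858009, p(146)=27517052599, p(147)=30388671978, p(148)=33549419497, p(149)=37027355200, p(150)=40853235313, p(151)=45060624582, p(152)=49686288421, p(153)=54770336324, p(154)=60356673280, p(155)=66493182097, p(156)=73232243759, p(157)=80630964769, p(158)=88751778802, p(159)=97662728555, p(160)=107438159466, p(161)=118159068427, p(162)=129913904637, p(163)=142798995930, p(164)=156919475295, p(165)=172389800255, p(166)=189334822579, p(167)=207890420102, p(168)=228204732751, p(169)=250438925115, p(170)=274768617130, p(171)=301384802048, p(172)=330495499613, p(173)=362326859895, p(174)=397125074750, p(175)=435157697830, p(176)=476715857290, p(177)=522115831195, p(178)=571701605655, p(179)=625846753120, p(180)=684957390936.
Final step: p(181) = p(180) + p(179) - p(176) - p(174) + p(169) + p(166) - p(159) - p(155) + p(146) + p(141) - p(130) - p(124) + p(111) + p(104) - p(89) - p(81) + p(64) + p(55) - p(36) - p(26) + p(5)
= 684957390936 + 625846753120 - 476715857290 - 397125074750 + 250438925115 + 189334822579 - 97662728555 - 66493182097 + 27517052599 + 16670689208 - 5371315400 - 2841940500 + 679903203 + 304801365 - 49995925 - 18004327 + 1741630 + 451276 - 17977 - 2436 + 7
= 749474411781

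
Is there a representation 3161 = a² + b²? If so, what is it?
5² + 56² (a=5, b=56)

Factorization: 3161 = 29 × 109
By Fermat: n is sum of two squares iff every prime p ≡ 3 (mod 4) appears to even power.
All primes ≡ 3 (mod 4) appear to even power.
Search a = 0, 1, 2, … for 3161 - a² a perfect square: first hit at a = 5: 3161 - 25 = 3136 = 56².
3161 = 5² + 56² = 25 + 3136 ✓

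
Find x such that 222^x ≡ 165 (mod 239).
114

Baby-step giant-step with step n = ⌈√239⌉ = 16.
Baby steps 222^j mod 239 (j:value) for j=0..15: 0:1, 1:222, 2:50, 3:106, 4:110, 5:42, 6:3, 7:188, 8:150, 9:79, 10:91, 11:126, 12:9, 13:86, 14:211, 15:237.
Giant-step multiplier: 222^(-16) ≡ 222^(238-16) = 222^222 ≡ 232 (mod 239).
Giant steps γ_i = 165·232^i mod 239: γ_0=165, γ_1=40, γ_2=198, γ_3=48, γ_4=142, γ_5=201, γ_6=27, γ_7=50 (in table at j=2).
x = i·n + j = 7·16 + 2 = 114.
Check: 222^114 ≡ 165 (mod 239).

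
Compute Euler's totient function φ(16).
8

16 = 2^4
φ(n) = n × ∏(1 - 1/p) for each prime p dividing n
φ(16) = 16 × (1 - 1/2) = 8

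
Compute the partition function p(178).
571701605655

p(n) counts ways to write n as a sum of positive integers (order ignored).
Euler's pentagonal recurrence: p(k) = p(k-1) + p(k-2) - p(k-5) - p(k-7) + p(k-12) + p(k-15) - ... (offsets j(3j∓1)/2, signs ++--, p(0)=1, p(<0)=0).
DP table for k = 0..177: p(0)=1, p(1)=1, p(2)=2, p(3)=3, p(4)=5, p(5)=7, p(6)=11, p(7)=15, p(8)=22, p(9)=30, p(10)=42, p(11)=56, p(12)=77, p(13)=101, p(14)=135, p(15)=176, p(16)=231, p(17)=297, p(18)=385, p(19)=490, p(20)=627, p(21)=792, p(22)=1002, p(23)=1255, p(24)=1575, p(25)=1958, p(26)=2436, p(27)=3010, p(28)=3718, p(29)=4565, p(30)=5604, p(31)=6842, p(32)=8349, p(33)=10143, p(34)=12310, p(35)=14883, p(36)=17977, p(37)=21637, p(38)=26015, p(39)=31185, p(40)=37338, p(41)=44583, p(42)=53174, p(43)=63261, p(44)=75175, p(45)=89134, p(46)=105558, p(47)=124754, p(48)=147273, p(49)=173525, p(50)=204226, p(51)=239943, p(52)=281589, p(53)=329931, p(54)=386155, p(55)=451276, p(56)=526823, p(57)=614154, p(58)=715220, p(59)=831820, p(60)=966467, p(61)=1121505, p(62)=1300156, p(63)=1505499, p(64)=1741630, p(65)=2012558, p(66)=2323520, p(67)=2679689, p(68)=3087735, p(69)=3554345, p(70)=4087968, p(71)=4697205, p(72)=5392783, p(73)=6185689, p(74)=7089500, p(75)=8118264, p(76)=9289091, p(77)=10619863, p(78)=12132164, p(79)=13848650, p(80)=15796476, p(81)=18004327, p(82)=20506255, p(83)=23338469, p(84)=26543660, p(85)=30167357, p(86)=34262962, p(87)=38887673, p(88)=44108109, p(89)=49995925, p(90)=56634173, p(91)=64112359, p(92)=72533807, p(93)=82010177, p(94)=92669720, p(95)=104651419, p(96)=118114304, p(97)=133230930, p(98)=150198136, p(99)=169229875, p(100)=190569292, p(101)=214481126, p(102)=241265379, p(103)=271248950, p(104)=304801365, p(105)=342325709, p(106)=384276336, p(107)=431149389, p(108)=483502844, p(109)=541946240, p(110)=607163746, p(111)=679903203, p(112)=761002156, p(113)=851376628, p(114)=952050665, p(115)=1064144451, p(116)=1188908248, p(117)=1327710076, p(118)=1482074143, p(119)=1653668665, p(120)=1844349560, p(121)=2056148051, p(122)=2291320912, p(123)=2552338241, p(124)=2841940500, p(125)=3163127352, p(126)=3519222692, p(127)=3913864295, p(128)=4351078600, p(129)=4835271870, p(130)=5371315400, p(131)=5964539504, p(132)=6620830889, p(133)=7346629512, p(134)=8149040695, p(135)=9035836076, p(136)=10015581680, p(137)=11097645016, p(138)=12292341831, p(139)=13610949895, p(140)=15065878135, p(141)=16670689208, p(142)=18440293320, p(143)=20390982757, p(144)=22540654445, p(145)=24908858009, p(146)=27517052599, p(147)=30388671978, p(148)=33549419497, p(149)=37027355200, p(150)=40853235313, p(151)=45060624582, p(152)=49686288421, p(153)=54770336324, p(154)=60356673280, p(155)=66493182097, p(156)=73232243759, p(157)=80630964769, p(158)=88751778802, p(159)=97662728555, p(160)=107438159466, p(161)=118159068427, p(162)=129913904637, p(163)=142798995930, p(164)=156919475295, p(165)=172389800255, p(166)=189334822579, p(167)=207890420102, p(168)=228204732751, p(169)=250438925115, p(170)=274768617130, p(171)=301384802048, p(172)=330495499613, p(173)=362326859895, p(174)=397125074750, p(175)=435157697830, p(176)=476715857290, p(177)=522115831195.
Final step: p(178) = p(177) + p(176) - p(173) - p(171) + p(166) + p(163) - p(156) - p(152) + p(143) + p(138) - p(127) - p(121) + p(108) + p(101) - p(86) - p(78) + p(61) + p(52) - p(33) - p(23) + p(2)
= 522115831195 + 476715857290 - 362326859895 - 301384802048 + 189334822579 + 142798995930 - 73232243759 - 49686288421 + 20390982757 + 12292341831 - 3913864295 - 2056148051 + 483502844 + 214481126 - 34262962 - 12132164 + 1121505 + 281589 - 10143 - 1255 + 2
= 571701605655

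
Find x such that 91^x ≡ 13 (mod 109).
41

Baby-step giant-step with step n = ⌈√109⌉ = 11.
Baby steps 91^j mod 109 (j:value) for j=0..10: 0:1, 1:91, 2:106, 3:54, 4:9, 5:56, 6:82, 7:50, 8:81, 9:68, 10:84.
Giant-step multiplier: 91^(-11) ≡ 91^(108-11) = 91^97 ≡ 39 (mod 109).
Giant steps γ_i = 13·39^i mod 109: γ_0=13, γ_1=71, γ_2=44, γ_3=81 (in table at j=8).
x = i·n + j = 3·11 + 8 = 41.
Check: 91^41 ≡ 13 (mod 109).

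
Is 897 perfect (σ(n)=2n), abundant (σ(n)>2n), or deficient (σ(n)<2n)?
deficient

Proper divisors of 897: sum = 1 + 3 + 13 + 23 + 39 + 69 + 299 = 447
Since 447 < 897, 897 is deficient.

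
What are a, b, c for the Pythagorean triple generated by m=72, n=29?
(4343, 4176, 6025)

Euclid's formula: a = m² - n², b = 2mn, c = m² + n²
m = 72, n = 29
a = 72² - 29² = 5184 - 841 = 4343
b = 2 × 72 × 29 = 4176
c = 72² + 29² = 5184 + 841 = 6025
Verification: 4343² + 4176² = 18861649 + 17438976 = 36300625 = 6025² ✓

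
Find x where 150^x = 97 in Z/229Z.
86

Baby-step giant-step with step n = ⌈√229⌉ = 16.
Baby steps 150^j mod 229 (j:value) for j=0..15: 0:1, 1:150, 2:58, 3:227, 4:158, 5:113, 6:4, 7:142, 8:3, 9:221, 10:174, 11:223, 12:16, 13:110, 14:12, 15:197.
Giant-step multiplier: 150^(-16) ≡ 150^(228-16) = 150^212 ≡ 51 (mod 229).
Giant steps γ_i = 97·51^i mod 229: γ_0=97, γ_1=138, γ_2=168, γ_3=95, γ_4=36, γ_5=4 (in table at j=6).
x = i·n + j = 5·16 + 6 = 86.
Check: 150^86 ≡ 97 (mod 229).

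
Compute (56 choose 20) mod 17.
13

Using Lucas' theorem:
Write n=56 and k=20 in base 17:
n in base 17: [3, 5]
k in base 17: [1, 3]
C(56,20) mod 17 = ∏ C(n_i, k_i) mod 17
Digit binomials (mod 17): C(3,1) = 3; C(5,3) = 10
Product: 3 × 10 = 30 ≡ 13 (mod 17)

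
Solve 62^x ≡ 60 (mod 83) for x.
11

Baby-step giant-step with step n = ⌈√83⌉ = 10.
Baby steps 62^j mod 83 (j:value) for j=0..9: 0:1, 1:62, 2:26, 3:35, 4:12, 5:80, 6:63, 7:5, 8:61, 9:47.
Giant-step multiplier: 62^(-10) ≡ 62^(82-10) = 62^72 ≡ 37 (mod 83).
Giant steps γ_i = 60·37^i mod 83: γ_0=60, γ_1=62 (in table at j=1).
x = i·n + j = 1·10 + 1 = 11.
Check: 62^11 ≡ 60 (mod 83).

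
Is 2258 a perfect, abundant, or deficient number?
deficient

Proper divisors of 2258: sum = 1 + 2 + 1129 = 1132
Since 1132 < 2258, 2258 is deficient.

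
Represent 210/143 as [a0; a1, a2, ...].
[1; 2, 7, 2, 4]

Euclidean algorithm steps:
210 = 1 × 143 + 67
143 = 2 × 67 + 9
67 = 7 × 9 + 4
9 = 2 × 4 + 1
4 = 4 × 1 + 0
Continued fraction: [1; 2, 7, 2, 4]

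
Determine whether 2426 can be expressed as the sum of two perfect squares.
5² + 49² (a=5, b=49)

Factorization: 2426 = 2 × 1213
By Fermat: n is sum of two squares iff every prime p ≡ 3 (mod 4) appears to even power.
All primes ≡ 3 (mod 4) appear to even power.
Search a = 0, 1, 2, … for 2426 - a² a perfect square: first hit at a = 5: 2426 - 25 = 2401 = 49².
2426 = 5² + 49² = 25 + 2401 ✓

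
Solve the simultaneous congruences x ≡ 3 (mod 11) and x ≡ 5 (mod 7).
47

Using Chinese Remainder Theorem:
M = 11 × 7 = 77
M1 = 7, M2 = 11
y1 = 7^(-1) mod 11 = 8
y2 = 11^(-1) mod 7 = 2
x = (3×7×8 + 5×11×2) mod 77 = 47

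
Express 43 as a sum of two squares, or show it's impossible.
Not possible

Factorization: 43 = 43
By Fermat: n is sum of two squares iff every prime p ≡ 3 (mod 4) appears to even power.
Prime(s) ≡ 3 (mod 4) with odd exponent: [(43, 1)]
Therefore 43 cannot be expressed as a² + b².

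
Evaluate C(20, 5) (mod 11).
5

Using Lucas' theorem:
Write n=20 and k=5 in base 11:
n in base 11: [1, 9]
k in base 11: [0, 5]
C(20,5) mod 11 = ∏ C(n_i, k_i) mod 11
Digit binomials (mod 11): C(1,0) = 1; C(9,5) = 126 ≡ 5
Product: 1 × 5 = 5 ≡ 5 (mod 11)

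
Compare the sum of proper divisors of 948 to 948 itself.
abundant

Proper divisors of 948: sum = 1 + 2 + 3 + 4 + 6 + 12 + 79 + 158 + 237 + 316 + 474 = 1292
Since 1292 > 948, 948 is abundant.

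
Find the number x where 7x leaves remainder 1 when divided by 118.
17

gcd(7, 118) = 1, so the inverse exists.
Extended Euclidean algorithm on (118, 7):
118 = 16 × 7 + 6  ⟹  6 = (1)·118 + (-16)·7
7 = 1 × 6 + 1  ⟹  1 = (-1)·118 + (17)·7
So (17)·7 ≡ 1 (mod 118), i.e. 7^(-1) ≡ 17 (mod 118).
Check: 7 × 17 = 119 ≡ 1 (mod 118)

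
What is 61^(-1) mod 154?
101

gcd(61, 154) = 1, so the inverse exists.
Extended Euclidean algorithm on (154, 61):
154 = 2 × 61 + 32  ⟹  32 = (1)·154 + (-2)·61
61 = 1 × 32 + 29  ⟹  29 = (-1)·154 + (3)·61
32 = 1 × 29 + 3  ⟹  3 = (2)·154 + (-5)·61
29 = 9 × 3 + 2  ⟹  2 = (-19)·154 + (48)·61
3 = 1 × 2 + 1  ⟹  1 = (21)·154 + (-53)·61
So (-53)·61 ≡ 1 (mod 154), i.e. 61^(-1) ≡ -53 ≡ 101 (mod 154).
Check: 61 × 101 = 6161 ≡ 1 (mod 154)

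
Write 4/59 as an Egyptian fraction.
1/15 + 1/885

Greedy algorithm:
4/59: ceiling(59/4) = 15, use 1/15
1/885: ceiling(885/1) = 885, use 1/885
Result: 4/59 = 1/15 + 1/885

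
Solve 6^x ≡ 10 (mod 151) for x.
32

Baby-step giant-step with step n = ⌈√151⌉ = 13.
Baby steps 6^j mod 151 (j:value) for j=0..12: 0:1, 1:6, 2:36, 3:65, 4:88, 5:75, 6:148, 7:133, 8:43, 9:107, 10:38, 11:77, 12:9.
Giant-step multiplier: 6^(-13) ≡ 6^(150-13) = 6^137 ≡ 14 (mod 151).
Giant steps γ_i = 10·14^i mod 151: γ_0=10, γ_1=140, γ_2=148 (in table at j=6).
x = i·n + j = 2·13 + 6 = 32.
Check: 6^32 ≡ 10 (mod 151).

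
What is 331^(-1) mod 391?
202

gcd(331, 391) = 1, so the inverse exists.
Extended Euclidean algorithm on (391, 331):
391 = 1 × 331 + 60  ⟹  60 = (1)·391 + (-1)·331
331 = 5 × 60 + 31  ⟹  31 = (-5)·391 + (6)·331
60 = 1 × 31 + 29  ⟹  29 = (6)·391 + (-7)·331
31 = 1 × 29 + 2  ⟹  2 = (-11)·391 + (13)·331
29 = 14 × 2 + 1  ⟹  1 = (160)·391 + (-189)·331
So (-189)·331 ≡ 1 (mod 391), i.e. 331^(-1) ≡ -189 ≡ 202 (mod 391).
Check: 331 × 202 = 66862 ≡ 1 (mod 391)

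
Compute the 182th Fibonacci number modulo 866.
497

Matrix identity: Q^n = [[F_(n+1), F_n], [F_n, F_(n-1)]] with Q = [[1,1],[1,0]].
n = 182 = 10110110₂. Square-and-multiply, entries mod 866:
Q^1 = [[1,1],[1,0]]
Q^2 = (Q^1)² = [[2,1],[1,1]]
Q^5 = (Q^2)²·Q = [[8,5],[5,3]]
Q^11 = (Q^5)²·Q = [[144,89],[89,55]]
Q^22 = (Q^11)² = [[79,391],[391,554]]
Q^45 = (Q^22)²·Q = [[471,644],[644,693]]
Q^91 = (Q^45)²·Q = [[593,67],[67,526]]
Q^182 = (Q^91)² = [[212,497],[497,581]]
F_182 mod 866 = Q^182[0][1] = 497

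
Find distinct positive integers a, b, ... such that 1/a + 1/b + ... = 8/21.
1/3 + 1/21

Greedy algorithm:
8/21: ceiling(21/8) = 3, use 1/3
1/21: ceiling(21/1) = 21, use 1/21
Result: 8/21 = 1/3 + 1/21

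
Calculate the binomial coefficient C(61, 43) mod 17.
13

Using Lucas' theorem:
Write n=61 and k=43 in base 17:
n in base 17: [3, 10]
k in base 17: [2, 9]
C(61,43) mod 17 = ∏ C(n_i, k_i) mod 17
Digit binomials (mod 17): C(3,2) = 3; C(10,9) = 10
Product: 3 × 10 = 30 ≡ 13 (mod 17)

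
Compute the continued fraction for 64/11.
[5; 1, 4, 2]

Euclidean algorithm steps:
64 = 5 × 11 + 9
11 = 1 × 9 + 2
9 = 4 × 2 + 1
2 = 2 × 1 + 0
Continued fraction: [5; 1, 4, 2]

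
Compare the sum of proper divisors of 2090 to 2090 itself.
abundant

Proper divisors of 2090: sum = 1 + 2 + 5 + 10 + 11 + 19 + 22 + 38 + 55 + 95 + 110 + 190 + 209 + 418 + 1045 = 2230
Since 2230 > 2090, 2090 is abundant.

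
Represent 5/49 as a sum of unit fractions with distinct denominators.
1/10 + 1/490

Greedy algorithm:
5/49: ceiling(49/5) = 10, use 1/10
1/490: ceiling(490/1) = 490, use 1/490
Result: 5/49 = 1/10 + 1/490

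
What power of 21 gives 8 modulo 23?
14

Baby-step giant-step with step n = ⌈√23⌉ = 5.
Baby steps 21^j mod 23 (j:value) for j=0..4: 0:1, 1:21, 2:4, 3:15, 4:16.
Giant-step multiplier: 21^(-5) ≡ 21^(22-5) = 21^17 ≡ 5 (mod 23).
Giant steps γ_i = 8·5^i mod 23: γ_0=8, γ_1=17, γ_2=16 (in table at j=4).
x = i·n + j = 2·5 + 4 = 14.
Check: 21^14 ≡ 8 (mod 23).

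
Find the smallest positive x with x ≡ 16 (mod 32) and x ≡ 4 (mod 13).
368

Using Chinese Remainder Theorem:
M = 32 × 13 = 416
M1 = 13, M2 = 32
y1 = 13^(-1) mod 32 = 5
y2 = 32^(-1) mod 13 = 11
x = (16×13×5 + 4×32×11) mod 416 = 368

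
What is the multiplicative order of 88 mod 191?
190

191 is prime, so ord(88) divides φ(191) = 190.
Divisors of 190: 1, 2, 5, 10, 19, 38, 95, 190.
Repeated squaring: 88^1 ≡ 88, 88^2 ≡ 104, 88^4 ≡ 120, 88^8 ≡ 75, 88^16 ≡ 86, 88^32 ≡ 138, 88^64 ≡ 135, 88^128 ≡ 80 (mod 191).
Test 88^d mod 191 for each divisor d in increasing order:
88^1 ≡ 88
88^2 ≡ 104
88^5 = 88^4·88^1 ≡ 55
88^10 = 88^8·88^2 ≡ 160
88^19 = 88^16·88^2·88^1 ≡ 152
88^38 = 88^32·88^4·88^2 ≡ 184
88^95 = 88^64·88^16·88^8·88^4·88^2·88^1 ≡ 190
88^190 = 88^128·88^32·88^16·88^8·88^4·88^2 ≡ 1  ← first divisor giving 1
The order is 190.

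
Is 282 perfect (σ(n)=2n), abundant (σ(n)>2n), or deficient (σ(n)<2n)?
abundant

Proper divisors of 282: sum = 1 + 2 + 3 + 6 + 47 + 94 + 141 = 294
Since 294 > 282, 282 is abundant.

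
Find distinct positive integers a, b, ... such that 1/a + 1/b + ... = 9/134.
1/15 + 1/2010

Greedy algorithm:
9/134: ceiling(134/9) = 15, use 1/15
1/2010: ceiling(2010/1) = 2010, use 1/2010
Result: 9/134 = 1/15 + 1/2010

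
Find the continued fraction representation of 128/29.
[4; 2, 2, 2, 2]

Euclidean algorithm steps:
128 = 4 × 29 + 12
29 = 2 × 12 + 5
12 = 2 × 5 + 2
5 = 2 × 2 + 1
2 = 2 × 1 + 0
Continued fraction: [4; 2, 2, 2, 2]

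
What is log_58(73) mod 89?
12

Baby-step giant-step with step n = ⌈√89⌉ = 10.
Baby steps 58^j mod 89 (j:value) for j=0..9: 0:1, 1:58, 2:71, 3:24, 4:57, 5:13, 6:42, 7:33, 8:45, 9:29.
Giant-step multiplier: 58^(-10) ≡ 58^(88-10) = 58^78 ≡ 79 (mod 89).
Giant steps γ_i = 73·79^i mod 89: γ_0=73, γ_1=71 (in table at j=2).
x = i·n + j = 1·10 + 2 = 12.
Check: 58^12 ≡ 73 (mod 89).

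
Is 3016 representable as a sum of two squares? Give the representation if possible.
10² + 54² (a=10, b=54)

Factorization: 3016 = 2^3 × 13 × 29
By Fermat: n is sum of two squares iff every prime p ≡ 3 (mod 4) appears to even power.
All primes ≡ 3 (mod 4) appear to even power.
Search a = 0, 1, 2, … for 3016 - a² a perfect square: first hit at a = 10: 3016 - 100 = 2916 = 54².
3016 = 10² + 54² = 100 + 2916 ✓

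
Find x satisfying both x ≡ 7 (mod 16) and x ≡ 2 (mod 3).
23

Using Chinese Remainder Theorem:
M = 16 × 3 = 48
M1 = 3, M2 = 16
y1 = 3^(-1) mod 16 = 11
y2 = 16^(-1) mod 3 = 1
x = (7×3×11 + 2×16×1) mod 48 = 23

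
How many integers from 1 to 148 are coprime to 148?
72

148 = 2^2 × 37
φ(n) = n × ∏(1 - 1/p) for each prime p dividing n
φ(148) = 148 × (1 - 1/2) × (1 - 1/37) = 72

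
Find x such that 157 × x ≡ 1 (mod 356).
161

gcd(157, 356) = 1, so the inverse exists.
Extended Euclidean algorithm on (356, 157):
356 = 2 × 157 + 42  ⟹  42 = (1)·356 + (-2)·157
157 = 3 × 42 + 31  ⟹  31 = (-3)·356 + (7)·157
42 = 1 × 31 + 11  ⟹  11 = (4)·356 + (-9)·157
31 = 2 × 11 + 9  ⟹  9 = (-11)·356 + (25)·157
11 = 1 × 9 + 2  ⟹  2 = (15)·356 + (-34)·157
9 = 4 × 2 + 1  ⟹  1 = (-71)·356 + (161)·157
So (161)·157 ≡ 1 (mod 356), i.e. 157^(-1) ≡ 161 (mod 356).
Check: 157 × 161 = 25277 ≡ 1 (mod 356)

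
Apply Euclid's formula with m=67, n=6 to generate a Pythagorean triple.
(4453, 804, 4525)

Euclid's formula: a = m² - n², b = 2mn, c = m² + n²
m = 67, n = 6
a = 67² - 6² = 4489 - 36 = 4453
b = 2 × 67 × 6 = 804
c = 67² + 6² = 4489 + 36 = 4525
Verification: 4453² + 804² = 19829209 + 646416 = 20475625 = 4525² ✓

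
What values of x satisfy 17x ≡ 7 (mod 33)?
x ≡ 14 (mod 33)

gcd(17, 33) = 1, which divides 7, so solutions exist.
Find 17^(-1) mod 33 by the extended Euclidean algorithm:
33 = 1 × 17 + 16  ⟹  16 = (1)·33 + (-1)·17
17 = 1 × 16 + 1  ⟹  1 = (-1)·33 + (2)·17
So (2)·17 ≡ 1 (mod 33), i.e. 17^(-1) ≡ 2 (mod 33).
x ≡ 2 × 7 = 14 ≡ 14 (mod 33).
Check: 17 × 14 = 238 ≡ 7 (mod 33).
Unique solution: x ≡ 14 (mod 33)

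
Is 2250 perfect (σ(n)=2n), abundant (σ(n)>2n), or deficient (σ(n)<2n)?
abundant

Proper divisors of 2250: sum = 1 + 2 + 3 + 5 + 6 + 9 + 10 + 15 + ... + 375 + 450 + 750 + 1125 (23 divisors) = 3834
Since 3834 > 2250, 2250 is abundant.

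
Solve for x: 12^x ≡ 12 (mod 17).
1

Baby-step giant-step with step n = ⌈√17⌉ = 5.
Baby steps 12^j mod 17 (j:value) for j=0..4: 0:1, 1:12, 2:8, 3:11, 4:13.
h = 12 is already in the table at j=1, so x = 1.
Check: 12^1 ≡ 12 (mod 17).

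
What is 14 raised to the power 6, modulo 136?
32

Repeated squaring. Binary of 6 = 110.
14^1 ≡ 14 (mod 136); 14^2 ≡ 60 (mod 136); 14^4 ≡ 64 (mod 136)
14^6 = 14^2 × 14^4 ≡ 32 (mod 136)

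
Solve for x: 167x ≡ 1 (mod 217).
13

gcd(167, 217) = 1, so the inverse exists.
Extended Euclidean algorithm on (217, 167):
217 = 1 × 167 + 50  ⟹  50 = (1)·217 + (-1)·167
167 = 3 × 50 + 17  ⟹  17 = (-3)·217 + (4)·167
50 = 2 × 17 + 16  ⟹  16 = (7)·217 + (-9)·167
17 = 1 × 16 + 1  ⟹  1 = (-10)·217 + (13)·167
So (13)·167 ≡ 1 (mod 217), i.e. 167^(-1) ≡ 13 (mod 217).
Check: 167 × 13 = 2171 ≡ 1 (mod 217)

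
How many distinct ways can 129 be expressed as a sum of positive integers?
4835271870

p(n) counts ways to write n as a sum of positive integers (order ignored).
Euler's pentagonal recurrence: p(k) = p(k-1) + p(k-2) - p(k-5) - p(k-7) + p(k-12) + p(k-15) - ... (offsets j(3j∓1)/2, signs ++--, p(0)=1, p(<0)=0).
DP table for k = 0..128: p(0)=1, p(1)=1, p(2)=2, p(3)=3, p(4)=5, p(5)=7, p(6)=11, p(7)=15, p(8)=22, p(9)=30, p(10)=42, p(11)=56, p(12)=77, p(13)=101, p(14)=135, p(15)=176, p(16)=231, p(17)=297, p(18)=385, p(19)=490, p(20)=627, p(21)=792, p(22)=1002, p(23)=1255, p(24)=1575, p(25)=1958, p(26)=2436, p(27)=3010, p(28)=3718, p(29)=4565, p(30)=5604, p(31)=6842, p(32)=8349, p(33)=10143, p(34)=12310, p(35)=14883, p(36)=17977, p(37)=21637, p(38)=26015, p(39)=31185, p(40)=37338, p(41)=44583, p(42)=53174, p(43)=63261, p(44)=75175, p(45)=89134, p(46)=105558, p(47)=124754, p(48)=147273, p(49)=173525, p(50)=204226, p(51)=239943, p(52)=281589, p(53)=329931, p(54)=386155, p(55)=451276, p(56)=526823, p(57)=614154, p(58)=715220, p(59)=831820, p(60)=966467, p(61)=1121505, p(62)=1300156, p(63)=1505499, p(64)=1741630, p(65)=2012558, p(66)=2323520, p(67)=2679689, p(68)=3087735, p(69)=3554345, p(70)=4087968, p(71)=4697205, p(72)=5392783, p(73)=6185689, p(74)=7089500, p(75)=8118264, p(76)=9289091, p(77)=10619863, p(78)=12132164, p(79)=13848650, p(80)=15796476, p(81)=18004327, p(82)=20506255, p(83)=23338469, p(84)=26543660, p(85)=30167357, p(86)=34262962, p(87)=38887673, p(88)=44108109, p(89)=49995925, p(90)=56634173, p(91)=64112359, p(92)=72533807, p(93)=82010177, p(94)=92669720, p(95)=104651419, p(96)=118114304, p(97)=133230930, p(98)=150198136, p(99)=169229875, p(100)=190569292, p(101)=214481126, p(102)=241265379, p(103)=271248950, p(104)=304801365, p(105)=342325709, p(106)=384276336, p(107)=431149389, p(108)=483502844, p(109)=541946240, p(110)=607163746, p(111)=679903203, p(112)=761002156, p(113)=851376628, p(114)=952050665, p(115)=1064144451, p(116)=1188908248, p(117)=1327710076, p(118)=1482074143, p(119)=1653668665, p(120)=1844349560, p(121)=2056148051, p(122)=2291320912, p(123)=2552338241, p(124)=2841940500, p(125)=3163127352, p(126)=3519222692, p(127)=3913864295, p(128)=4351078600.
Final step: p(129) = p(128) + p(127) - p(124) - p(122) + p(117) + p(114) - p(107) - p(103) + p(94) + p(89) - p(78) - p(72) + p(59) + p(52) - p(37) - p(29) + p(12) + p(3)
= 4351078600 + 3913864295 - 2841940500 - 2291320912 + 1327710076 + 952050665 - 431149389 - 271248950 + 92669720 + 49995925 - 12132164 - 5392783 + 831820 + 281589 - 21637 - 4565 + 77 + 3
= 4835271870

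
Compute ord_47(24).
23

47 is prime, so ord(24) divides φ(47) = 46.
Divisors of 46: 1, 2, 23, 46.
Repeated squaring: 24^1 ≡ 24, 24^2 ≡ 12, 24^4 ≡ 3, 24^8 ≡ 9, 24^16 ≡ 34, 24^32 ≡ 28 (mod 47).
Test 24^d mod 47 for each divisor d in increasing order:
24^1 ≡ 24
24^2 ≡ 12
24^23 = 24^16·24^4·24^2·24^1 ≡ 1  ← first divisor giving 1
The order is 23.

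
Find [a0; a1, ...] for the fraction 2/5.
[0; 2, 2]

Euclidean algorithm steps:
2 = 0 × 5 + 2
5 = 2 × 2 + 1
2 = 2 × 1 + 0
Continued fraction: [0; 2, 2]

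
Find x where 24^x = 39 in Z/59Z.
39

Baby-step giant-step with step n = ⌈√59⌉ = 8.
Baby steps 24^j mod 59 (j:value) for j=0..7: 0:1, 1:24, 2:45, 3:18, 4:19, 5:43, 6:29, 7:47.
Giant-step multiplier: 24^(-8) ≡ 24^(58-8) = 24^50 ≡ 17 (mod 59).
Giant steps γ_i = 39·17^i mod 59: γ_0=39, γ_1=14, γ_2=2, γ_3=34, γ_4=47 (in table at j=7).
x = i·n + j = 4·8 + 7 = 39.
Check: 24^39 ≡ 39 (mod 59).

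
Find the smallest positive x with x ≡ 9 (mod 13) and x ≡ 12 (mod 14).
152

Using Chinese Remainder Theorem:
M = 13 × 14 = 182
M1 = 14, M2 = 13
y1 = 14^(-1) mod 13 = 1
y2 = 13^(-1) mod 14 = 13
x = (9×14×1 + 12×13×13) mod 182 = 152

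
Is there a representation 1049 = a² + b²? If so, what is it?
5² + 32² (a=5, b=32)

Factorization: 1049 = 1049
By Fermat: n is sum of two squares iff every prime p ≡ 3 (mod 4) appears to even power.
All primes ≡ 3 (mod 4) appear to even power.
Search a = 0, 1, 2, … for 1049 - a² a perfect square: first hit at a = 5: 1049 - 25 = 1024 = 32².
1049 = 5² + 32² = 25 + 1024 ✓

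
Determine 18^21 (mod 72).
0

Repeated squaring. Binary of 21 = 10101.
18^1 ≡ 18 (mod 72); 18^2 ≡ 36 (mod 72); 18^4 ≡ 0 (mod 72); 18^8 ≡ 0 (mod 72); 18^16 ≡ 0 (mod 72)
18^21 = 18^1 × 18^4 × 18^16 ≡ 0 (mod 72)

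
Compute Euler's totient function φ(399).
216

399 = 3 × 7 × 19
φ(n) = n × ∏(1 - 1/p) for each prime p dividing n
φ(399) = 399 × (1 - 1/3) × (1 - 1/7) × (1 - 1/19) = 216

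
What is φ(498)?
164

498 = 2 × 3 × 83
φ(n) = n × ∏(1 - 1/p) for each prime p dividing n
φ(498) = 498 × (1 - 1/2) × (1 - 1/3) × (1 - 1/83) = 164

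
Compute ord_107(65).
106

107 is prime, so ord(65) divides φ(107) = 106.
Divisors of 106: 1, 2, 53, 106.
Repeated squaring: 65^1 ≡ 65, 65^2 ≡ 52, 65^4 ≡ 29, 65^8 ≡ 92, 65^16 ≡ 11, 65^32 ≡ 14, 65^64 ≡ 89 (mod 107).
Test 65^d mod 107 for each divisor d in increasing order:
65^1 ≡ 65
65^2 ≡ 52
65^53 = 65^32·65^16·65^4·65^1 ≡ 106
65^106 = 65^64·65^32·65^8·65^2 ≡ 1  ← first divisor giving 1
The order is 106.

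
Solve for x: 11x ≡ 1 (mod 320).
291

gcd(11, 320) = 1, so the inverse exists.
Extended Euclidean algorithm on (320, 11):
320 = 29 × 11 + 1  ⟹  1 = (1)·320 + (-29)·11
So (-29)·11 ≡ 1 (mod 320), i.e. 11^(-1) ≡ -29 ≡ 291 (mod 320).
Check: 11 × 291 = 3201 ≡ 1 (mod 320)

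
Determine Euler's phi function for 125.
100

125 = 5^3
φ(n) = n × ∏(1 - 1/p) for each prime p dividing n
φ(125) = 125 × (1 - 1/5) = 100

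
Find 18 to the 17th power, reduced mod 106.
86

Repeated squaring. Binary of 17 = 10001.
18^1 ≡ 18 (mod 106); 18^2 ≡ 6 (mod 106); 18^4 ≡ 36 (mod 106); 18^8 ≡ 24 (mod 106); 18^16 ≡ 46 (mod 106)
18^17 = 18^1 × 18^16 ≡ 86 (mod 106)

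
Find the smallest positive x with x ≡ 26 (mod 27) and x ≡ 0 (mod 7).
161

Using Chinese Remainder Theorem:
M = 27 × 7 = 189
M1 = 7, M2 = 27
y1 = 7^(-1) mod 27 = 4
y2 = 27^(-1) mod 7 = 6
x = (26×7×4 + 0×27×6) mod 189 = 161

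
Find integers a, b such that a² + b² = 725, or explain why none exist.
7² + 26² (a=7, b=26)

Factorization: 725 = 5^2 × 29
By Fermat: n is sum of two squares iff every prime p ≡ 3 (mod 4) appears to even power.
All primes ≡ 3 (mod 4) appear to even power.
Search a = 0, 1, 2, … for 725 - a² a perfect square: first hit at a = 7: 725 - 49 = 676 = 26².
725 = 7² + 26² = 49 + 676 ✓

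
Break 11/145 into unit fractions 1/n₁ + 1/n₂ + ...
1/14 + 1/226 + 1/114695

Greedy algorithm:
11/145: ceiling(145/11) = 14, use 1/14
9/2030: ceiling(2030/9) = 226, use 1/226
1/114695: ceiling(114695/1) = 114695, use 1/114695
Result: 11/145 = 1/14 + 1/226 + 1/114695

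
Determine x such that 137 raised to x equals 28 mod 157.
117

Baby-step giant-step with step n = ⌈√157⌉ = 13.
Baby steps 137^j mod 157 (j:value) for j=0..12: 0:1, 1:137, 2:86, 3:7, 4:17, 5:131, 6:49, 7:119, 8:132, 9:29, 10:48, 11:139, 12:46.
Giant-step multiplier: 137^(-13) ≡ 137^(156-13) = 137^143 ≡ 50 (mod 157).
Giant steps γ_i = 28·50^i mod 157: γ_0=28, γ_1=144, γ_2=135, γ_3=156, γ_4=107, γ_5=12, γ_6=129, γ_7=13, γ_8=22, γ_9=1 (in table at j=0).
x = i·n + j = 9·13 + 0 = 117.
Check: 137^117 ≡ 28 (mod 157).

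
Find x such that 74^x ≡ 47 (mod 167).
118

Baby-step giant-step with step n = ⌈√167⌉ = 13.
Baby steps 74^j mod 167 (j:value) for j=0..12: 0:1, 1:74, 2:132, 3:82, 4:56, 5:136, 6:44, 7:83, 8:130, 9:101, 10:126, 11:139, 12:99.
Giant-step multiplier: 74^(-13) ≡ 74^(166-13) = 74^153 ≡ 129 (mod 167).
Giant steps γ_i = 47·129^i mod 167: γ_0=47, γ_1=51, γ_2=66, γ_3=164, γ_4=114, γ_5=10, γ_6=121, γ_7=78, γ_8=42, γ_9=74 (in table at j=1).
x = i·n + j = 9·13 + 1 = 118.
Check: 74^118 ≡ 47 (mod 167).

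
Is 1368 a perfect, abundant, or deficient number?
abundant

Proper divisors of 1368: sum = 1 + 2 + 3 + 4 + 6 + 8 + 9 + 12 + ... + 228 + 342 + 456 + 684 (23 divisors) = 2532
Since 2532 > 1368, 1368 is abundant.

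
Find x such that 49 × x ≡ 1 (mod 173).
113

gcd(49, 173) = 1, so the inverse exists.
Extended Euclidean algorithm on (173, 49):
173 = 3 × 49 + 26  ⟹  26 = (1)·173 + (-3)·49
49 = 1 × 26 + 23  ⟹  23 = (-1)·173 + (4)·49
26 = 1 × 23 + 3  ⟹  3 = (2)·173 + (-7)·49
23 = 7 × 3 + 2  ⟹  2 = (-15)·173 + (53)·49
3 = 1 × 2 + 1  ⟹  1 = (17)·173 + (-60)·49
So (-60)·49 ≡ 1 (mod 173), i.e. 49^(-1) ≡ -60 ≡ 113 (mod 173).
Check: 49 × 113 = 5537 ≡ 1 (mod 173)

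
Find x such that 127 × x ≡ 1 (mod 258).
193

gcd(127, 258) = 1, so the inverse exists.
Extended Euclidean algorithm on (258, 127):
258 = 2 × 127 + 4  ⟹  4 = (1)·258 + (-2)·127
127 = 31 × 4 + 3  ⟹  3 = (-31)·258 + (63)·127
4 = 1 × 3 + 1  ⟹  1 = (32)·258 + (-65)·127
So (-65)·127 ≡ 1 (mod 258), i.e. 127^(-1) ≡ -65 ≡ 193 (mod 258).
Check: 127 × 193 = 24511 ≡ 1 (mod 258)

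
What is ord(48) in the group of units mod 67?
66

67 is prime, so ord(48) divides φ(67) = 66.
Divisors of 66: 1, 2, 3, 6, 11, 22, 33, 66.
Repeated squaring: 48^1 ≡ 48, 48^2 ≡ 26, 48^4 ≡ 6, 48^8 ≡ 36, 48^16 ≡ 23, 48^32 ≡ 60, 48^64 ≡ 49 (mod 67).
Test 48^d mod 67 for each divisor d in increasing order:
48^1 ≡ 48
48^2 ≡ 26
48^3 = 48^2·48^1 ≡ 42
48^6 = 48^4·48^2 ≡ 22
48^11 = 48^8·48^2·48^1 ≡ 38
48^22 = 48^16·48^4·48^2 ≡ 37
48^33 = 48^32·48^1 ≡ 66
48^66 = 48^64·48^2 ≡ 1  ← first divisor giving 1
The order is 66.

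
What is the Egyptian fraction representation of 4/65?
1/17 + 1/369 + 1/203873 + 1/83128196385

Greedy algorithm:
4/65: ceiling(65/4) = 17, use 1/17
3/1105: ceiling(1105/3) = 369, use 1/369
2/407745: ceiling(407745/2) = 203873, use 1/203873
1/83128196385: ceiling(83128196385/1) = 83128196385, use 1/83128196385
Result: 4/65 = 1/17 + 1/369 + 1/203873 + 1/83128196385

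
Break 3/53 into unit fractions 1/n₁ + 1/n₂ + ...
1/18 + 1/954

Greedy algorithm:
3/53: ceiling(53/3) = 18, use 1/18
1/954: ceiling(954/1) = 954, use 1/954
Result: 3/53 = 1/18 + 1/954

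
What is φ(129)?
84

129 = 3 × 43
φ(n) = n × ∏(1 - 1/p) for each prime p dividing n
φ(129) = 129 × (1 - 1/3) × (1 - 1/43) = 84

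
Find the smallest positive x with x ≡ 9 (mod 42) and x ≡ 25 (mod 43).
1143

Using Chinese Remainder Theorem:
M = 42 × 43 = 1806
M1 = 43, M2 = 42
y1 = 43^(-1) mod 42 = 1
y2 = 42^(-1) mod 43 = 42
x = (9×43×1 + 25×42×42) mod 1806 = 1143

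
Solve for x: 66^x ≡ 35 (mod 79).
55

Baby-step giant-step with step n = ⌈√79⌉ = 9.
Baby steps 66^j mod 79 (j:value) for j=0..8: 0:1, 1:66, 2:11, 3:15, 4:42, 5:7, 6:67, 7:77, 8:26.
Giant-step multiplier: 66^(-9) ≡ 66^(78-9) = 66^69 ≡ 61 (mod 79).
Giant steps γ_i = 35·61^i mod 79: γ_0=35, γ_1=2, γ_2=43, γ_3=16, γ_4=28, γ_5=49, γ_6=66 (in table at j=1).
x = i·n + j = 6·9 + 1 = 55.
Check: 66^55 ≡ 35 (mod 79).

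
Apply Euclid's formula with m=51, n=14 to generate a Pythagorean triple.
(2405, 1428, 2797)

Euclid's formula: a = m² - n², b = 2mn, c = m² + n²
m = 51, n = 14
a = 51² - 14² = 2601 - 196 = 2405
b = 2 × 51 × 14 = 1428
c = 51² + 14² = 2601 + 196 = 2797
Verification: 2405² + 1428² = 5784025 + 2039184 = 7823209 = 2797² ✓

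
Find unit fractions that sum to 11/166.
1/16 + 1/266 + 1/176624

Greedy algorithm:
11/166: ceiling(166/11) = 16, use 1/16
5/1328: ceiling(1328/5) = 266, use 1/266
1/176624: ceiling(176624/1) = 176624, use 1/176624
Result: 11/166 = 1/16 + 1/266 + 1/176624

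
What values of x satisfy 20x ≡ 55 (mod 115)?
x ≡ 20 (mod 23)

gcd(20, 115) = 5, which divides 55, so solutions exist.
Divide through by 5: 4x ≡ 11 (mod 23).
Find 4^(-1) mod 23 by the extended Euclidean algorithm:
23 = 5 × 4 + 3  ⟹  3 = (1)·23 + (-5)·4
4 = 1 × 3 + 1  ⟹  1 = (-1)·23 + (6)·4
So (6)·4 ≡ 1 (mod 23), i.e. 4^(-1) ≡ 6 (mod 23).
x ≡ 6 × 11 = 66 ≡ 20 (mod 23).
Check: 20 × 20 = 400 ≡ 55 (mod 115).
x ≡ 20 (mod 23), giving 5 solutions mod 115.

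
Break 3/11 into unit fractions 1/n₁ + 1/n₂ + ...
1/4 + 1/44

Greedy algorithm:
3/11: ceiling(11/3) = 4, use 1/4
1/44: ceiling(44/1) = 44, use 1/44
Result: 3/11 = 1/4 + 1/44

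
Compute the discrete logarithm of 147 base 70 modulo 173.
115

Baby-step giant-step with step n = ⌈√173⌉ = 14.
Baby steps 70^j mod 173 (j:value) for j=0..13: 0:1, 1:70, 2:56, 3:114, 4:22, 5:156, 6:21, 7:86, 8:138, 9:145, 10:116, 11:162, 12:95, 13:76.
Giant-step multiplier: 70^(-14) ≡ 70^(172-14) = 70^158 ≡ 4 (mod 173).
Giant steps γ_i = 147·4^i mod 173: γ_0=147, γ_1=69, γ_2=103, γ_3=66, γ_4=91, γ_5=18, γ_6=72, γ_7=115, γ_8=114 (in table at j=3).
x = i·n + j = 8·14 + 3 = 115.
Check: 70^115 ≡ 147 (mod 173).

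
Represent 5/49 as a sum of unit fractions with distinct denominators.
1/10 + 1/490

Greedy algorithm:
5/49: ceiling(49/5) = 10, use 1/10
1/490: ceiling(490/1) = 490, use 1/490
Result: 5/49 = 1/10 + 1/490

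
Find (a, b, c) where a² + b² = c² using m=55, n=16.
(2769, 1760, 3281)

Euclid's formula: a = m² - n², b = 2mn, c = m² + n²
m = 55, n = 16
a = 55² - 16² = 3025 - 256 = 2769
b = 2 × 55 × 16 = 1760
c = 55² + 16² = 3025 + 256 = 3281
Verification: 2769² + 1760² = 7667361 + 3097600 = 10764961 = 3281² ✓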